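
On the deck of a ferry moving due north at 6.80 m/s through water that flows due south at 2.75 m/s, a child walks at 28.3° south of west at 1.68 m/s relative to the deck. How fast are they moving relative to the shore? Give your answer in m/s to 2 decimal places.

3.57 m/s

In east/north components (m/s): child relative to ferry = (-1.479, -0.796); ferry relative to water = (0.000, 6.800); water relative to ground = (0.000, -2.750).
Sum = (-1.479, 3.254) m/s.
Speed = |(-1.479, 3.254)| = 3.574 m/s.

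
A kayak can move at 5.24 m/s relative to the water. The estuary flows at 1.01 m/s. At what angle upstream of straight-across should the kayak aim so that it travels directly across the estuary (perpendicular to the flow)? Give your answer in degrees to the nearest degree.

11°

To cancel the current, the upstream component of the kayak's velocity must equal the flow: 5.24 sin θ = 1.01.
sin θ = 1.01 / 5.24 = 0.1927.
θ = arcsin(0.1927) = 11.113°.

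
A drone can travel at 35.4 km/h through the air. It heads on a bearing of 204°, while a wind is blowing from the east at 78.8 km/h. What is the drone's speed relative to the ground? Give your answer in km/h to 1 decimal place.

Taking east as x and north as y: velocity relative to the air = (-14.398, -32.340) km/h; the air relative to ground = (-78.800, 0.000) km/h.
Velocity relative to ground = (-14.398, -32.340) + (-78.800, 0.000) = (-93.198, -32.340) km/h.
Speed = |(-93.198, -32.340)| = 98.650 km/h.

98.6 km/h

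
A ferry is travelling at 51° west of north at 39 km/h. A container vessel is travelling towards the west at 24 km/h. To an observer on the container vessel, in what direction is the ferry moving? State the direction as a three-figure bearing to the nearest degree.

346°

Taking east as x and north as y: ferry velocity = (-30.309, 24.543) km/h; container vessel velocity = (-24.000, 0.000) km/h.
Velocity of ferry relative to container vessel = (-30.309, 24.543) − (-24.000, 0.000) = (-6.309, 24.543) km/h.
Bearing = atan2(-6.31, 24.54) = 345.58° clockwise from north.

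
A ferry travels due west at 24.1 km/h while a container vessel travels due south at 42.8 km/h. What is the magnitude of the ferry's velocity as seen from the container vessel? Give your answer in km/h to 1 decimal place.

49.1 km/h

Taking east as x and north as y: ferry velocity = (-24.100, 0.000) km/h; container vessel velocity = (0.000, -42.800) km/h.
Velocity of ferry relative to container vessel = (-24.100, 0.000) − (0.000, -42.800) = (-24.100, 42.800) km/h.
Magnitude = |(-24.100, 42.800)| = 49.119 km/h.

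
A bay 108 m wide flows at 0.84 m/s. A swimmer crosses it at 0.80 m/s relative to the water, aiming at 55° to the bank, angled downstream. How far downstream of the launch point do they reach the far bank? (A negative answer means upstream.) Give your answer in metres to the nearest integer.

Perpendicular speed = 0.655 m/s; crossing time = 108 / 0.655 = 164.805 s.
Net downstream speed = 1.299 m/s.
Drift = 1.299 × 164.805 = 214.058 m (downstream).

214 m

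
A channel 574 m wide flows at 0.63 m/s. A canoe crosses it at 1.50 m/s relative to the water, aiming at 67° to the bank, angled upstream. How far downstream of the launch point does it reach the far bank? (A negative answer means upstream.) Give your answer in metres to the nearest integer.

18 m

Perpendicular speed = 1.381 m/s; crossing time = 574 / 1.381 = 415.714 s.
Net downstream speed = 0.044 m/s.
Drift = 0.044 × 415.714 = 18.251 m (downstream).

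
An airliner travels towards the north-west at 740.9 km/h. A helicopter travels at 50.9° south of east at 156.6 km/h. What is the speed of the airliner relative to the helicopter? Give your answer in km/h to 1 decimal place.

Taking east as x and north as y: airliner velocity = (-523.895, 523.895) km/h; helicopter velocity = (98.764, -121.529) km/h.
Velocity of airliner relative to helicopter = (-523.895, 523.895) − (98.764, -121.529) = (-622.659, 645.424) km/h.
Magnitude = |(-622.659, 645.424)| = 896.815 km/h.

896.8 km/h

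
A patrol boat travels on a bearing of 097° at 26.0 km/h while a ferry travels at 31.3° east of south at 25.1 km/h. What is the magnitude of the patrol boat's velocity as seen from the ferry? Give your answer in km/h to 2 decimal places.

22.30 km/h

Taking east as x and north as y: patrol boat velocity = (25.806, -3.169) km/h; ferry velocity = (13.040, -21.447) km/h.
Velocity of patrol boat relative to ferry = (25.806, -3.169) − (13.040, -21.447) = (12.766, 18.278) km/h.
Magnitude = |(12.766, 18.278)| = 22.295 km/h.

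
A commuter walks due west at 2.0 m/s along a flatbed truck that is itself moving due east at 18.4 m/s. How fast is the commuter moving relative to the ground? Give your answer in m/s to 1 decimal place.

Taking east as x and north as y: flatbed truck velocity = (18.400, 0.000) m/s; commuter velocity relative to flatbed truck = (-2.000, 0.000) m/s.
Velocity relative to ground = (18.400, 0.000) + (-2.000, 0.000) = (16.400, 0.000) m/s.
Speed = |(16.400, 0.000)| = 16.400 m/s.

16.4 m/s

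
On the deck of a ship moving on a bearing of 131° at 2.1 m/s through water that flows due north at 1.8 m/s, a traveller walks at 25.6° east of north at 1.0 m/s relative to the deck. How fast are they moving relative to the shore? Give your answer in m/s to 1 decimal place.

In east/north components (m/s): traveller relative to ship = (0.432, 0.902); ship relative to water = (1.585, -1.378); water relative to ground = (0.000, 1.800).
Sum = (2.017, 1.324) m/s.
Speed = |(2.017, 1.324)| = 2.413 m/s.

2.4 m/s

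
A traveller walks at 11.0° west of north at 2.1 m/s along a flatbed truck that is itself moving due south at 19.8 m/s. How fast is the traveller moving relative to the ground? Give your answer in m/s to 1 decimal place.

Taking east as x and north as y: flatbed truck velocity = (0.000, -19.800) m/s; traveller velocity relative to flatbed truck = (-0.401, 2.061) m/s.
Velocity relative to ground = (0.000, -19.800) + (-0.401, 2.061) = (-0.401, -17.739) m/s.
Speed = |(-0.401, -17.739)| = 17.743 m/s.

17.7 m/s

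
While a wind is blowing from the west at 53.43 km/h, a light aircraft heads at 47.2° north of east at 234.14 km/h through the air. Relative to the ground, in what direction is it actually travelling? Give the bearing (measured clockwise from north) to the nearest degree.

051°

Taking east as x and north as y: velocity relative to the air = (159.084, 171.796) km/h; the air relative to ground = (53.430, 0.000) km/h.
Velocity relative to ground = (159.084, 171.796) + (53.430, 0.000) = (212.514, 171.796) km/h.
Bearing = atan2(212.51, 171.80) = 51.05° clockwise from north.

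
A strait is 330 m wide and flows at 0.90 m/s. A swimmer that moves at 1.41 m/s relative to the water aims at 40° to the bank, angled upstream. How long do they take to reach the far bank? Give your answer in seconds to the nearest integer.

The component of the swimmer's velocity perpendicular to the bank is 1.41 × sin 40° = 0.906 m/s.
Only the cross-stream component determines the crossing time; the current contributes nothing perpendicular to the bank.
Time = 330 / 0.906 = 364.106 s.

364 s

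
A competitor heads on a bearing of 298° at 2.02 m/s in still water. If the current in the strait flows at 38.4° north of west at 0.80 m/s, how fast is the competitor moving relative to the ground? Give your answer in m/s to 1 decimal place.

2.8 m/s

Taking east as x and north as y: velocity relative to the water = (-1.784, 0.948) m/s; the water relative to ground = (-0.627, 0.497) m/s.
Velocity relative to ground = (-1.784, 0.948) + (-0.627, 0.497) = (-2.411, 1.445) m/s.
Speed = |(-2.411, 1.445)| = 2.811 m/s.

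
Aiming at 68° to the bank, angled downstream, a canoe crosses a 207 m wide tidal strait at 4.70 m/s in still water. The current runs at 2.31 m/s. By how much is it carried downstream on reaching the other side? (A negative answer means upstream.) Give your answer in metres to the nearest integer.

Perpendicular speed = 4.358 m/s; crossing time = 207 / 4.358 = 47.501 s.
Net downstream speed = 4.071 m/s.
Drift = 4.071 × 47.501 = 193.362 m (downstream).

193 m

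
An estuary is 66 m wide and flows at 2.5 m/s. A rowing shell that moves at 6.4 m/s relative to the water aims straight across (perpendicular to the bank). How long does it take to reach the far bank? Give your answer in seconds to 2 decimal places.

10.31 s

The component of the rowing shell's velocity perpendicular to the bank is 6.4 m/s.
The flow acts along the bank and has no component across it.
Time = 66 / 6.400 = 10.312 s.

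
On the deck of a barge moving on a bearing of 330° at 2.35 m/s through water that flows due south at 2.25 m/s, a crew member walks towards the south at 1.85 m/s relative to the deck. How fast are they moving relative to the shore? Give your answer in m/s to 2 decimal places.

2.38 m/s

In east/north components (m/s): crew member relative to barge = (0.000, -1.850); barge relative to water = (-1.175, 2.035); water relative to ground = (0.000, -2.250).
Sum = (-1.175, -2.065) m/s.
Speed = |(-1.175, -2.065)| = 2.376 m/s.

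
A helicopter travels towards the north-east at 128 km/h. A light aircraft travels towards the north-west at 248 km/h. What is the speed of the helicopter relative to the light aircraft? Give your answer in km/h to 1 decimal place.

Taking east as x and north as y: helicopter velocity = (90.510, 90.510) km/h; light aircraft velocity = (-175.362, 175.362) km/h.
Velocity of helicopter relative to light aircraft = (90.510, 90.510) − (-175.362, 175.362) = (265.872, -84.853) km/h.
Magnitude = |(265.872, -84.853)| = 279.084 km/h.

279.1 km/h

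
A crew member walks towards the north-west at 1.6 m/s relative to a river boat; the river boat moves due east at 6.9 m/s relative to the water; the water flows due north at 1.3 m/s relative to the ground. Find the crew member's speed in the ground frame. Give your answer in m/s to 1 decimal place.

In east/north components (m/s): crew member relative to river boat = (-1.131, 1.131); river boat relative to water = (6.900, 0.000); water relative to ground = (0.000, 1.300).
Sum = (5.769, 2.431) m/s.
Speed = |(5.769, 2.431)| = 6.260 m/s.

6.3 m/s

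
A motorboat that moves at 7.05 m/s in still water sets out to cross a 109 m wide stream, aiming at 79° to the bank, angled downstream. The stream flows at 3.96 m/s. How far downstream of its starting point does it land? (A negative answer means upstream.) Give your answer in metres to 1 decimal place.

83.6 m

Perpendicular speed = 6.920 m/s; crossing time = 109 / 6.920 = 15.750 s.
Net downstream speed = 5.305 m/s.
Drift = 5.305 × 15.750 = 83.559 m (downstream).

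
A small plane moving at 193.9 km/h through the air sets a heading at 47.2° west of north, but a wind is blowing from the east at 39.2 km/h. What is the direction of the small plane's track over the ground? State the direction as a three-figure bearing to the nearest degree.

306°

Taking east as x and north as y: velocity relative to the air = (-142.270, 131.744) km/h; the air relative to ground = (-39.200, 0.000) km/h.
Velocity relative to ground = (-142.270, 131.744) + (-39.200, 0.000) = (-181.470, 131.744) km/h.
Bearing = atan2(-181.47, 131.74) = 305.98° clockwise from north.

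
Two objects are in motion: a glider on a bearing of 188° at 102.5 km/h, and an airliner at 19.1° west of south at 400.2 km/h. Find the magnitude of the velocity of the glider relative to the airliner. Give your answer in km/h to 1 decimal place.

300.3 km/h

Taking east as x and north as y: glider velocity = (-14.265, -101.502) km/h; airliner velocity = (-130.953, -378.169) km/h.
Velocity of glider relative to airliner = (-14.265, -101.502) − (-130.953, -378.169) = (116.687, 276.666) km/h.
Magnitude = |(116.687, 276.666)| = 300.267 km/h.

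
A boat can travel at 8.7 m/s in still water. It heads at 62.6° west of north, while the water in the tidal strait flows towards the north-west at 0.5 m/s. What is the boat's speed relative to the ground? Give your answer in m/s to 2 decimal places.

Taking east as x and north as y: velocity relative to the water = (-7.724, 4.004) m/s; the water relative to ground = (-0.354, 0.354) m/s.
Velocity relative to ground = (-7.724, 4.004) + (-0.354, 0.354) = (-8.078, 4.357) m/s.
Speed = |(-8.078, 4.357)| = 9.178 m/s.

9.18 m/s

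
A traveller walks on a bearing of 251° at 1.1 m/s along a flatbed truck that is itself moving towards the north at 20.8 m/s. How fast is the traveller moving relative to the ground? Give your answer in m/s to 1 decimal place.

20.5 m/s

Taking east as x and north as y: flatbed truck velocity = (0.000, 20.800) m/s; traveller velocity relative to flatbed truck = (-1.040, -0.358) m/s.
Velocity relative to ground = (0.000, 20.800) + (-1.040, -0.358) = (-1.040, 20.442) m/s.
Speed = |(-1.040, 20.442)| = 20.468 m/s.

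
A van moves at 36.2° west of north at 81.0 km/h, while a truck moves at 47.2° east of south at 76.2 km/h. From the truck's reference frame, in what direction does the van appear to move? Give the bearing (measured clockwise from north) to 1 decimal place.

318.5°

Taking east as x and north as y: van velocity = (-47.839, 65.364) km/h; truck velocity = (55.910, -51.773) km/h.
Velocity of van relative to truck = (-47.839, 65.364) − (55.910, -51.773) = (-103.749, 117.137) km/h.
Bearing = atan2(-103.75, 117.14) = 318.47° clockwise from north.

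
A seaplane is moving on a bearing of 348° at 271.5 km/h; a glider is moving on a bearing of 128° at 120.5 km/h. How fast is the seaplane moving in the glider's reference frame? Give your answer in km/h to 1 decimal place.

Taking east as x and north as y: seaplane velocity = (-56.448, 265.567) km/h; glider velocity = (94.955, -74.187) km/h.
Velocity of seaplane relative to glider = (-56.448, 265.567) − (94.955, -74.187) = (-151.403, 339.754) km/h.
Magnitude = |(-151.403, 339.754)| = 371.962 km/h.

372.0 km/h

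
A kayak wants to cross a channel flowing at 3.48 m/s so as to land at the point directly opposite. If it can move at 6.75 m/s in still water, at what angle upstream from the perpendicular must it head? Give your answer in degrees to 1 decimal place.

To cancel the current, the upstream component of the kayak's velocity must equal the flow: 6.75 sin θ = 3.48.
sin θ = 3.48 / 6.75 = 0.5156.
θ = arcsin(0.5156) = 31.035°.

31.0°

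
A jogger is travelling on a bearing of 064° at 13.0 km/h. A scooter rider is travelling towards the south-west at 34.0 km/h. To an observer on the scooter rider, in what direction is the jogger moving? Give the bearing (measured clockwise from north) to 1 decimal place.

050.2°

Taking east as x and north as y: jogger velocity = (11.684, 5.699) km/h; scooter rider velocity = (-24.042, -24.042) km/h.
Velocity of jogger relative to scooter rider = (11.684, 5.699) − (-24.042, -24.042) = (35.726, 29.740) km/h.
Bearing = atan2(35.73, 29.74) = 50.22° clockwise from north.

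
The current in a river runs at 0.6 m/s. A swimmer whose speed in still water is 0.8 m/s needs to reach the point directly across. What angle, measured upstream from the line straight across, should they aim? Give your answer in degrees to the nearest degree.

To cancel the current, the upstream component of the swimmer's velocity must equal the flow: 0.8 sin θ = 0.6.
sin θ = 0.6 / 0.8 = 0.7500.
θ = arcsin(0.7500) = 48.590°.

49°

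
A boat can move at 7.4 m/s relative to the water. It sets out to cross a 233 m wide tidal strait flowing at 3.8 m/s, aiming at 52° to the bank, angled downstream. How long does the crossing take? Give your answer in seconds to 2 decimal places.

39.96 s

The component of the boat's velocity perpendicular to the bank is 7.4 × sin 52° = 5.831 m/s.
The flow acts along the bank and has no component across it.
Time = 233 / 5.831 = 39.957 s.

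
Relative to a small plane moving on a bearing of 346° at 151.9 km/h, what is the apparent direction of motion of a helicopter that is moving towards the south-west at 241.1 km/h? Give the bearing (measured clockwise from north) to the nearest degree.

203°

Taking east as x and north as y: helicopter velocity = (-170.483, -170.483) km/h; small plane velocity = (-36.748, 147.388) km/h.
Velocity of helicopter relative to small plane = (-170.483, -170.483) − (-36.748, 147.388) = (-133.736, -317.871) km/h.
Bearing = atan2(-133.74, -317.87) = 202.82° clockwise from north.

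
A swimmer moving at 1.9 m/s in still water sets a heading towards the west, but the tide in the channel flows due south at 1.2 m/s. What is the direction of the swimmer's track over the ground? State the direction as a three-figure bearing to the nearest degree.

238°

Taking east as x and north as y: velocity relative to the water = (-1.900, 0.000) m/s; the water relative to ground = (0.000, -1.200) m/s.
Velocity relative to ground = (-1.900, 0.000) + (0.000, -1.200) = (-1.900, -1.200) m/s.
Bearing = atan2(-1.90, -1.20) = 237.72° clockwise from north.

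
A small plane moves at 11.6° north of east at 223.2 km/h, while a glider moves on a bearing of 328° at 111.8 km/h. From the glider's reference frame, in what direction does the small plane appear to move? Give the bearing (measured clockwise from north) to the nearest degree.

Taking east as x and north as y: small plane velocity = (218.641, 44.881) km/h; glider velocity = (-59.245, 94.812) km/h.
Velocity of small plane relative to glider = (218.641, 44.881) − (-59.245, 94.812) = (277.886, -49.931) km/h.
Bearing = atan2(277.89, -49.93) = 100.19° clockwise from north.

100°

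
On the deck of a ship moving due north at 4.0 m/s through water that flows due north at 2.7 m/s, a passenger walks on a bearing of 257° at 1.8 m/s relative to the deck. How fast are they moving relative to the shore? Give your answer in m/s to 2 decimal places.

In east/north components (m/s): passenger relative to ship = (-1.754, -0.405); ship relative to water = (0.000, 4.000); water relative to ground = (0.000, 2.700).
Sum = (-1.754, 6.295) m/s.
Speed = |(-1.754, 6.295)| = 6.535 m/s.

6.53 m/s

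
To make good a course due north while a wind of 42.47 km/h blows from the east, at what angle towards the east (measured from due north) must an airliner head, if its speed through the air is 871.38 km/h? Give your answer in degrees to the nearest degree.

3°

The wind pushes perpendicular to the desired track; the heading must have a component into the wind equal to 42.47 km/h: 871.38 sin θ = 42.47.
sin θ = 0.0487, so θ = 2.794°.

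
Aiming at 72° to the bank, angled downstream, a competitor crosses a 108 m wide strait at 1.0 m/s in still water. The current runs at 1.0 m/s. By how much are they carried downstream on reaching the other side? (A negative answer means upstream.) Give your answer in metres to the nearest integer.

Perpendicular speed = 0.951 m/s; crossing time = 108 / 0.951 = 113.558 s.
Net downstream speed = 1.309 m/s.
Drift = 1.309 × 113.558 = 148.649 m (downstream).

149 m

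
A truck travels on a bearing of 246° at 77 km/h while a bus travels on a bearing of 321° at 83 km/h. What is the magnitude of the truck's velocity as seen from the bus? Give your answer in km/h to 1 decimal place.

97.5 km/h

Taking east as x and north as y: truck velocity = (-70.343, -31.319) km/h; bus velocity = (-52.234, 64.503) km/h.
Velocity of truck relative to bus = (-70.343, -31.319) − (-52.234, 64.503) = (-18.109, -95.822) km/h.
Magnitude = |(-18.109, -95.822)| = 97.518 km/h.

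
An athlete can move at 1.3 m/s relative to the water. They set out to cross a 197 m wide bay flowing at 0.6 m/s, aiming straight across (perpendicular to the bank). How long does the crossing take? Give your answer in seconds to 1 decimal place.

The component of the athlete's velocity perpendicular to the bank is 1.3 m/s.
The flow acts along the bank and has no component across it.
Time = 197 / 1.300 = 151.538 s.

151.5 s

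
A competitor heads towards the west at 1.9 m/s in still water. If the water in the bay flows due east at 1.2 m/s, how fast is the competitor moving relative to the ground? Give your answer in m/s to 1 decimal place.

Taking east as x and north as y: velocity relative to the water = (-1.900, 0.000) m/s; the water relative to ground = (1.200, 0.000) m/s.
Velocity relative to ground = (-1.900, 0.000) + (1.200, 0.000) = (-0.700, 0.000) m/s.
Speed = |(-0.700, 0.000)| = 0.700 m/s.

0.7 m/s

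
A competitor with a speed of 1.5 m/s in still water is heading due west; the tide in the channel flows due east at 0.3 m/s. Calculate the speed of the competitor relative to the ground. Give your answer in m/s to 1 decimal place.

Taking east as x and north as y: velocity relative to the water = (-1.500, 0.000) m/s; the water relative to ground = (0.300, 0.000) m/s.
Velocity relative to ground = (-1.500, 0.000) + (0.300, 0.000) = (-1.200, 0.000) m/s.
Speed = |(-1.200, 0.000)| = 1.200 m/s.

1.2 m/s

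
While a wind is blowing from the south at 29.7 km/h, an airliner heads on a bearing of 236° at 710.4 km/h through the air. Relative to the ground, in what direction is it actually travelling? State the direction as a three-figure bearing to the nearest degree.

238°

Taking east as x and north as y: velocity relative to the air = (-588.948, -397.251) km/h; the air relative to ground = (0.000, 29.700) km/h.
Velocity relative to ground = (-588.948, -397.251) + (0.000, 29.700) = (-588.948, -367.551) km/h.
Bearing = atan2(-588.95, -367.55) = 238.03° clockwise from north.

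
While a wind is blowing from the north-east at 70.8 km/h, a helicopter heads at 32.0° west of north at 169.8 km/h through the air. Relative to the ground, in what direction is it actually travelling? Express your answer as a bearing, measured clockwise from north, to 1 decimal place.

Taking east as x and north as y: velocity relative to the air = (-89.980, 143.999) km/h; the air relative to ground = (-50.063, -50.063) km/h.
Velocity relative to ground = (-89.980, 143.999) + (-50.063, -50.063) = (-140.043, 93.935) km/h.
Bearing = atan2(-140.04, 93.94) = 303.85° clockwise from north.

303.9°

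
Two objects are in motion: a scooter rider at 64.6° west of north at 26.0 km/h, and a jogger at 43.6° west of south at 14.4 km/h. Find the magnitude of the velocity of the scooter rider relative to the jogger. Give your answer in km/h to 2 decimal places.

Taking east as x and north as y: scooter rider velocity = (-23.487, 11.152) km/h; jogger velocity = (-9.931, -10.428) km/h.
Velocity of scooter rider relative to jogger = (-23.487, 11.152) − (-9.931, -10.428) = (-13.556, 21.580) km/h.
Magnitude = |(-13.556, 21.580)| = 25.485 km/h.

25.48 km/h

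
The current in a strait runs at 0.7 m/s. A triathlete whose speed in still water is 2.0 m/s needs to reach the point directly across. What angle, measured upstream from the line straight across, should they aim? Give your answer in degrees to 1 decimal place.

To cancel the current, the upstream component of the triathlete's velocity must equal the flow: 2.0 sin θ = 0.7.
sin θ = 0.7 / 2.0 = 0.3500.
θ = arcsin(0.3500) = 20.487°.

20.5°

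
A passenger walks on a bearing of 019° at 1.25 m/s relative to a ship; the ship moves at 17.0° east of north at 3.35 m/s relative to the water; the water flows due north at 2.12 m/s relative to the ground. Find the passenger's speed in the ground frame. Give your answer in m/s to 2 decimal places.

In east/north components (m/s): passenger relative to ship = (0.407, 1.182); ship relative to water = (0.979, 3.204); water relative to ground = (0.000, 2.120).
Sum = (1.386, 6.506) m/s.
Speed = |(1.386, 6.506)| = 6.652 m/s.

6.65 m/s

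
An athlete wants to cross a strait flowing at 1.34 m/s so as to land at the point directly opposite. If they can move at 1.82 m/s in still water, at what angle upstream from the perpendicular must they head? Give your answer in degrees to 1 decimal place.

To cancel the current, the upstream component of the athlete's velocity must equal the flow: 1.82 sin θ = 1.34.
sin θ = 1.34 / 1.82 = 0.7363.
θ = arcsin(0.7363) = 47.414°.

47.4°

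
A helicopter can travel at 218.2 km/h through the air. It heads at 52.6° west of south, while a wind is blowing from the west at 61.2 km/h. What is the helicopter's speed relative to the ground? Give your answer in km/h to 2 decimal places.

173.61 km/h

Taking east as x and north as y: velocity relative to the air = (-173.341, -132.529) km/h; the air relative to ground = (61.200, 0.000) km/h.
Velocity relative to ground = (-173.341, -132.529) + (61.200, 0.000) = (-112.141, -132.529) km/h.
Speed = |(-112.141, -132.529)| = 173.608 km/h.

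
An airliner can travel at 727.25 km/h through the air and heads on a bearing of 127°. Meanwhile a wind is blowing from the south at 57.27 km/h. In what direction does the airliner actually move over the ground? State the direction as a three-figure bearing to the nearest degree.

123°

Taking east as x and north as y: velocity relative to the air = (580.808, -437.670) km/h; the air relative to ground = (0.000, 57.270) km/h.
Velocity relative to ground = (580.808, -437.670) + (0.000, 57.270) = (580.808, -380.400) km/h.
Bearing = atan2(580.81, -380.40) = 123.22° clockwise from north.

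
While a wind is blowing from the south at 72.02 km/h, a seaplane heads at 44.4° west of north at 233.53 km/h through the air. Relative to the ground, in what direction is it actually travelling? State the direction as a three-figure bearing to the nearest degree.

Taking east as x and north as y: velocity relative to the air = (-163.392, 166.851) km/h; the air relative to ground = (0.000, 72.020) km/h.
Velocity relative to ground = (-163.392, 166.851) + (0.000, 72.020) = (-163.392, 238.871) km/h.
Bearing = atan2(-163.39, 238.87) = 325.63° clockwise from north.

326°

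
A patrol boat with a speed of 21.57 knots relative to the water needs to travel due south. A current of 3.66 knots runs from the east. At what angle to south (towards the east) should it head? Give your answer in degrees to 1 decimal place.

9.8°

The current pushes perpendicular to the desired track; the heading must have a component into the current equal to 3.66 knots: 21.57 sin θ = 3.66.
sin θ = 0.1697, so θ = 9.769°.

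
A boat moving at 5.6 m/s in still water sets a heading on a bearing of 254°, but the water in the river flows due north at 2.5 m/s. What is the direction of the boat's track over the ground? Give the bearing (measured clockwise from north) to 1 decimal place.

Taking east as x and north as y: velocity relative to the water = (-5.383, -1.544) m/s; the water relative to ground = (0.000, 2.500) m/s.
Velocity relative to ground = (-5.383, -1.544) + (0.000, 2.500) = (-5.383, 0.956) m/s.
Bearing = atan2(-5.38, 0.96) = 280.07° clockwise from north.

280.1°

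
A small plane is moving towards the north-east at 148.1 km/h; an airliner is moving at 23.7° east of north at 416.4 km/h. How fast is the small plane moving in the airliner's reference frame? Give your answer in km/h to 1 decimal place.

Taking east as x and north as y: small plane velocity = (104.723, 104.723) km/h; airliner velocity = (167.371, 381.282) km/h.
Velocity of small plane relative to airliner = (104.723, 104.723) − (167.371, 381.282) = (-62.649, -276.559) km/h.
Magnitude = |(-62.649, -276.559)| = 283.566 km/h.

283.6 km/h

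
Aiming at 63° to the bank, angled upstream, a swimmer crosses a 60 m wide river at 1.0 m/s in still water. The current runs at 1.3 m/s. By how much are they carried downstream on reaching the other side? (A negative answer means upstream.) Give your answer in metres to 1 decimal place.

Perpendicular speed = 0.891 m/s; crossing time = 60 / 0.891 = 67.340 s.
Net downstream speed = 0.846 m/s.
Drift = 0.846 × 67.340 = 56.970 m (downstream).

57.0 m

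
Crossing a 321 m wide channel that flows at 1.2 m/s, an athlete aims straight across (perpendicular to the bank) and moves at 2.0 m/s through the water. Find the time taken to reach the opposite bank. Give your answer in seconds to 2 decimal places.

The component of the athlete's velocity perpendicular to the bank is 2.0 m/s.
The flow acts along the bank and has no component across it.
Time = 321 / 2.000 = 160.500 s.

160.50 s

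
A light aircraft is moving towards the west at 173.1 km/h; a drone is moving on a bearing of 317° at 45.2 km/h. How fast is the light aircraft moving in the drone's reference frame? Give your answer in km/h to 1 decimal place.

146.1 km/h

Taking east as x and north as y: light aircraft velocity = (-173.100, 0.000) km/h; drone velocity = (-30.826, 33.057) km/h.
Velocity of light aircraft relative to drone = (-173.100, 0.000) − (-30.826, 33.057) = (-142.274, -33.057) km/h.
Magnitude = |(-142.274, -33.057)| = 146.064 km/h.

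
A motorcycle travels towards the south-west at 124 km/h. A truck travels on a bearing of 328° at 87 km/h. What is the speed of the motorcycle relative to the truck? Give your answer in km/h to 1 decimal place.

Taking east as x and north as y: motorcycle velocity = (-87.681, -87.681) km/h; truck velocity = (-46.103, 73.780) km/h.
Velocity of motorcycle relative to truck = (-87.681, -87.681) − (-46.103, 73.780) = (-41.578, -161.461) km/h.
Magnitude = |(-41.578, -161.461)| = 166.729 km/h.

166.7 km/h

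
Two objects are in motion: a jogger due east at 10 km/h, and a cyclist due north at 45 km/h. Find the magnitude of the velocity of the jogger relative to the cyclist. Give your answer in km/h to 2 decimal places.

Taking east as x and north as y: jogger velocity = (10.000, 0.000) km/h; cyclist velocity = (0.000, 45.000) km/h.
Velocity of jogger relative to cyclist = (10.000, 0.000) − (0.000, 45.000) = (10.000, -45.000) km/h.
Magnitude = |(10.000, -45.000)| = 46.098 km/h.

46.10 km/h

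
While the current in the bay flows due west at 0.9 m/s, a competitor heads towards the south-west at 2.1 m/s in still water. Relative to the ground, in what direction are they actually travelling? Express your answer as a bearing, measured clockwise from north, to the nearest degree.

Taking east as x and north as y: velocity relative to the water = (-1.485, -1.485) m/s; the water relative to ground = (-0.900, 0.000) m/s.
Velocity relative to ground = (-1.485, -1.485) + (-0.900, 0.000) = (-2.385, -1.485) m/s.
Bearing = atan2(-2.38, -1.48) = 238.09° clockwise from north.

238°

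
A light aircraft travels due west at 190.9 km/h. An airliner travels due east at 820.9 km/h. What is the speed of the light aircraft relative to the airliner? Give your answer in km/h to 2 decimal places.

Taking east as x and north as y: light aircraft velocity = (-190.900, 0.000) km/h; airliner velocity = (820.900, 0.000) km/h.
Velocity of light aircraft relative to airliner = (-190.900, 0.000) − (820.900, 0.000) = (-1011.800, 0.000) km/h.
Magnitude = |(-1011.800, 0.000)| = 1011.800 km/h.

1011.80 km/h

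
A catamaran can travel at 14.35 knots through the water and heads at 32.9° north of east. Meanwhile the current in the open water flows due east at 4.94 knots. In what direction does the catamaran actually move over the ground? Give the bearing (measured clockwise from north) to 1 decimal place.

065.4°

Taking east as x and north as y: velocity relative to the water = (12.049, 7.795) knots; the water relative to ground = (4.940, 0.000) knots.
Velocity relative to ground = (12.049, 7.795) + (4.940, 0.000) = (16.989, 7.795) knots.
Bearing = atan2(16.99, 7.79) = 65.35° clockwise from north.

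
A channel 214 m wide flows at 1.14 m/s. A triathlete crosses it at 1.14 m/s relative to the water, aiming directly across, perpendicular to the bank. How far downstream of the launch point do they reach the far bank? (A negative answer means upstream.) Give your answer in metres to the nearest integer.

Perpendicular speed = 1.140 m/s; crossing time = 214 / 1.140 = 187.719 s.
Net downstream speed = 1.140 m/s.
Drift = 1.140 × 187.719 = 214.000 m (downstream).

214 m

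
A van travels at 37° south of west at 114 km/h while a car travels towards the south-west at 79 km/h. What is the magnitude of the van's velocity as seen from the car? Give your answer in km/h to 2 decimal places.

Taking east as x and north as y: van velocity = (-91.044, -68.607) km/h; car velocity = (-55.861, -55.861) km/h.
Velocity of van relative to car = (-91.044, -68.607) − (-55.861, -55.861) = (-35.183, -12.745) km/h.
Magnitude = |(-35.183, -12.745)| = 37.420 km/h.

37.42 km/h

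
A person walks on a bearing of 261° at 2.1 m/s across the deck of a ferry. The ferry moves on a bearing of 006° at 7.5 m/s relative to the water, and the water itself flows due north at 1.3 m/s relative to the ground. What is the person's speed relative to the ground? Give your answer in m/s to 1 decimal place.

8.5 m/s

In east/north components (m/s): person relative to ferry = (-2.074, -0.329); ferry relative to water = (0.784, 7.459); water relative to ground = (0.000, 1.300).
Sum = (-1.290, 8.430) m/s.
Speed = |(-1.290, 8.430)| = 8.529 m/s.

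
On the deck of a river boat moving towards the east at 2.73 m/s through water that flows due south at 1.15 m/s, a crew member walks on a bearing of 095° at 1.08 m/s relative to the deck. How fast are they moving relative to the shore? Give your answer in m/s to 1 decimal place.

4.0 m/s

In east/north components (m/s): crew member relative to river boat = (1.076, -0.094); river boat relative to water = (2.730, 0.000); water relative to ground = (0.000, -1.150).
Sum = (3.806, -1.244) m/s.
Speed = |(3.806, -1.244)| = 4.004 m/s.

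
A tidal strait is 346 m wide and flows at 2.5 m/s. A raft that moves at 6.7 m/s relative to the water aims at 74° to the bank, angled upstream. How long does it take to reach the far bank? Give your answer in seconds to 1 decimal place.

The component of the raft's velocity perpendicular to the bank is 6.7 × sin 74° = 6.440 m/s.
The current is parallel to the bank, so it does not affect the crossing time.
Time = 346 / 6.440 = 53.723 s.

53.7 s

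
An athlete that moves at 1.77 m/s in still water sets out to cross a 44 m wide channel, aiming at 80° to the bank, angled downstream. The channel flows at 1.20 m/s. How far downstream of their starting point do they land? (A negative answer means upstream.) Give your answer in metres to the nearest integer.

38 m

Perpendicular speed = 1.743 m/s; crossing time = 44 / 1.743 = 25.242 s.
Net downstream speed = 1.507 m/s.
Drift = 1.507 × 25.242 = 38.049 m (downstream).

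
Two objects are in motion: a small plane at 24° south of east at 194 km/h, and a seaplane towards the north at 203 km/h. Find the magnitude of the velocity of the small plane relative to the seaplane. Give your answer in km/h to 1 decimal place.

333.0 km/h

Taking east as x and north as y: small plane velocity = (177.228, -78.907) km/h; seaplane velocity = (0.000, 203.000) km/h.
Velocity of small plane relative to seaplane = (177.228, -78.907) − (0.000, 203.000) = (177.228, -281.907) km/h.
Magnitude = |(177.228, -281.907)| = 332.988 km/h.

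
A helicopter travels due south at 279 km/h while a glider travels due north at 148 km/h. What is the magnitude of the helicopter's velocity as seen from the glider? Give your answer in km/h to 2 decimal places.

427.00 km/h

Taking east as x and north as y: helicopter velocity = (0.000, -279.000) km/h; glider velocity = (0.000, 148.000) km/h.
Velocity of helicopter relative to glider = (0.000, -279.000) − (0.000, 148.000) = (0.000, -427.000) km/h.
Magnitude = |(0.000, -427.000)| = 427.000 km/h.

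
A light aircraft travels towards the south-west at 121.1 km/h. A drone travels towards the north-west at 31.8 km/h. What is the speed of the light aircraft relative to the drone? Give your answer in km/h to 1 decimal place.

125.2 km/h

Taking east as x and north as y: light aircraft velocity = (-85.631, -85.631) km/h; drone velocity = (-22.486, 22.486) km/h.
Velocity of light aircraft relative to drone = (-85.631, -85.631) − (-22.486, 22.486) = (-63.145, -108.117) km/h.
Magnitude = |(-63.145, -108.117)| = 125.206 km/h.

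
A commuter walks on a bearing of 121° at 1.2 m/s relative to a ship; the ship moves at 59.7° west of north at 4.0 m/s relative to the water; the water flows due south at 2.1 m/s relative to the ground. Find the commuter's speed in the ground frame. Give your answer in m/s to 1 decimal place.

In east/north components (m/s): commuter relative to ship = (1.029, -0.618); ship relative to water = (-3.454, 2.018); water relative to ground = (0.000, -2.100).
Sum = (-2.425, -0.700) m/s.
Speed = |(-2.425, -0.700)| = 2.524 m/s.

2.5 m/s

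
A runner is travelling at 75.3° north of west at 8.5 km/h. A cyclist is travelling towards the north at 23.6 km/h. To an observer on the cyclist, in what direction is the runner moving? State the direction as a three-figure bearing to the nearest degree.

188°

Taking east as x and north as y: runner velocity = (-2.157, 8.222) km/h; cyclist velocity = (0.000, 23.600) km/h.
Velocity of runner relative to cyclist = (-2.157, 8.222) − (0.000, 23.600) = (-2.157, -15.378) km/h.
Bearing = atan2(-2.16, -15.38) = 187.98° clockwise from north.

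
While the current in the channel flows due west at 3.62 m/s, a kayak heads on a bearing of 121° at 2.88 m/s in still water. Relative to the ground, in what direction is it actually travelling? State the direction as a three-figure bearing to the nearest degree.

Taking east as x and north as y: velocity relative to the water = (2.469, -1.483) m/s; the water relative to ground = (-3.620, 0.000) m/s.
Velocity relative to ground = (2.469, -1.483) + (-3.620, 0.000) = (-1.151, -1.483) m/s.
Bearing = atan2(-1.15, -1.48) = 217.82° clockwise from north.

218°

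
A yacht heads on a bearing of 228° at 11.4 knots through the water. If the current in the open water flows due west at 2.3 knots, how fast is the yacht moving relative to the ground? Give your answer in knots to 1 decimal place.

Taking east as x and north as y: velocity relative to the water = (-8.472, -7.628) knots; the water relative to ground = (-2.300, 0.000) knots.
Velocity relative to ground = (-8.472, -7.628) + (-2.300, 0.000) = (-10.772, -7.628) knots.
Speed = |(-10.772, -7.628)| = 13.199 knots.

13.2 knots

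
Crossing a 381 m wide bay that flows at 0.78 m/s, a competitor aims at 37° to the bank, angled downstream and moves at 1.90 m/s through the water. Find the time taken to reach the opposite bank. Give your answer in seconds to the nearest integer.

333 s

The component of the competitor's velocity perpendicular to the bank is 1.90 × sin 37° = 1.143 m/s.
The flow acts along the bank and has no component across it.
Time = 381 / 1.143 = 333.203 s.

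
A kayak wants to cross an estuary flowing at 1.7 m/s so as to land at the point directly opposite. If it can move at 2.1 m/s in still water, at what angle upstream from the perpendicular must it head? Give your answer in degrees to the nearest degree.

To cancel the current, the upstream component of the kayak's velocity must equal the flow: 2.1 sin θ = 1.7.
sin θ = 1.7 / 2.1 = 0.8095.
θ = arcsin(0.8095) = 54.049°.

54°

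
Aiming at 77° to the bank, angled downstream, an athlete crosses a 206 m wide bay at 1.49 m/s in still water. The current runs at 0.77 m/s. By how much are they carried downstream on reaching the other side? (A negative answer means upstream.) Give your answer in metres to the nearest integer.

157 m

Perpendicular speed = 1.452 m/s; crossing time = 206 / 1.452 = 141.892 s.
Net downstream speed = 1.105 m/s.
Drift = 1.105 × 141.892 = 156.815 m (downstream).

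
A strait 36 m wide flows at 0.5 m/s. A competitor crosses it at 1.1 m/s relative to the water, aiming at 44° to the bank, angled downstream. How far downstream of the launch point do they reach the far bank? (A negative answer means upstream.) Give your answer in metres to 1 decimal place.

60.8 m

Perpendicular speed = 0.764 m/s; crossing time = 36 / 0.764 = 47.113 s.
Net downstream speed = 1.291 m/s.
Drift = 1.291 × 47.113 = 60.835 m (downstream).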